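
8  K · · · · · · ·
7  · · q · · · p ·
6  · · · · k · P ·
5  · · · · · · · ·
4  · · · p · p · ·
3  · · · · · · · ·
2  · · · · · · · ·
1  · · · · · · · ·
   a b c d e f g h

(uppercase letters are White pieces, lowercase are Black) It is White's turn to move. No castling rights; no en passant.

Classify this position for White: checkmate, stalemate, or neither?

White to move; white king on a8.
In check: no.
King squares — a7: attacked by Qc7; b7: attacked by Qc7; b8: attacked by Qc7.
Legal moves for White: none.
Not in check and no legal moves → stalemate.

stalemate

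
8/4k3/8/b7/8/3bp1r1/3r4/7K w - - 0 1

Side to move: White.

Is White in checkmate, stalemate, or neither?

stalemate

White to move; white king on h1.
In check: no.
King squares — g1: attacked by Rg3; g2: attacked by Rd2; h2: attacked by Rd2.
Legal moves for White: none.
Not in check and no legal moves → stalemate.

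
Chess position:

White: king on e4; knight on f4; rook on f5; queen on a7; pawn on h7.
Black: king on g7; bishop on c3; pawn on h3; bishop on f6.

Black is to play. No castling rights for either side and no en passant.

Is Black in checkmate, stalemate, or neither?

neither

Black to move; black king on g7.
In check: yes, from the white queen on a7.
King squares — f6: own bishop; g6: attacked by Nf4; h6: available; f7: attacked by Qa7; h7: attacked by Qa7; f8: available; g8: attacked by Ph7; h8: available.
Legal moves for Black: Kh8, Kf8, Kh6, Be7.
Black is in check but has 4 legal moves → neither.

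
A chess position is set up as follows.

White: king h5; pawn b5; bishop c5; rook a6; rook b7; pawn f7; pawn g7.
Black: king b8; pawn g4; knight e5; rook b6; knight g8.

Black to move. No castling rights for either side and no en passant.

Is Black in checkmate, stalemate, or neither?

neither

Black to move; black king on b8.
In check: yes, from the white rook on b7.
Legal moves for Black: Kc8, Kxb7, Rxb7.
Black is in check but has 3 legal moves → neither.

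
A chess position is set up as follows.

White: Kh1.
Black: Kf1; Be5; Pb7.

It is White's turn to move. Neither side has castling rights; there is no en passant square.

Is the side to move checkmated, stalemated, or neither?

stalemate

White to move; white king on h1.
In check: no.
King squares — g1: attacked by Kf1; g2: attacked by Kf1; h2: attacked by Be5.
Legal moves for White: none.
Not in check and no legal moves → stalemate.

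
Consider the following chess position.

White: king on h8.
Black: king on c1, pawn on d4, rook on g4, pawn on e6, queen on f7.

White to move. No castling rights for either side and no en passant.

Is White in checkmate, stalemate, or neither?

stalemate

White to move; white king on h8.
In check: no.
King squares — g7: attacked by Rg4; h7: attacked by Qf7; g8: attacked by Rg4.
Legal moves for White: none.
Not in check and no legal moves → stalemate.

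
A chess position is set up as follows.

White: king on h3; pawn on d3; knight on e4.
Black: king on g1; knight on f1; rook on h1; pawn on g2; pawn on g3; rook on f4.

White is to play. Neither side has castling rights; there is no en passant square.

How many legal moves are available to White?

White to move; king on h3.
In check: yes, from the black rook on h1.
Legal moves: none.
Count: 0.

0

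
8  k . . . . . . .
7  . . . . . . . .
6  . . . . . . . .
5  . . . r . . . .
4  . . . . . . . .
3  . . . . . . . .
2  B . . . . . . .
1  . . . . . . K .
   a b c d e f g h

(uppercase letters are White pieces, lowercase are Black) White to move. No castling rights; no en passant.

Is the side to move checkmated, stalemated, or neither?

neither

White to move; white king on g1.
In check: no.
Legal moves for White: Bxd5+, Bc4, Bb3, Bb1, Kh2, Kg2, Kf2, Kh1, Kf1.
White has 9 legal moves and is not in check → neither.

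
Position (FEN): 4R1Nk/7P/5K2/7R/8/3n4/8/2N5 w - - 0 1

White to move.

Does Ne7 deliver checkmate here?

yes

After Ne7: black king on h8; in check: yes, from the white rook on e8.
King squares — g7: attacked by Kf6; h7: attacked by Rh5; g8: attacked by Ne7.
Black has no legal moves → checkmate.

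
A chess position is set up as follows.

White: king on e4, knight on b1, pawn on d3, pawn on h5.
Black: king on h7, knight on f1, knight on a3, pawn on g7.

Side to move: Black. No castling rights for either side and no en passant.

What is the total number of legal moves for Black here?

13

Black to move; king on h7.
In check: no.
Legal moves: Kh8, Kg8, Kh6, Nb5, Nc4, Nc2, Nxb1, Ng3+, Ne3, Nh2, Nd2+, g6, g5.
Count: 13.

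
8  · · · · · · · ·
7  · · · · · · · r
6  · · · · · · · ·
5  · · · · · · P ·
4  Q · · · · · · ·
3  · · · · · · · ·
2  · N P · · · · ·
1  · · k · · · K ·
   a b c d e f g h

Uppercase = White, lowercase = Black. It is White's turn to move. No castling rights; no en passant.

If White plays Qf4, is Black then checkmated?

no

After Qf4: black king on c1; in check: yes, from the white queen on f4.
Black has 3 legal replies: Kxc2, Kxb2, Kb1.
In check but a legal move exists → not checkmate.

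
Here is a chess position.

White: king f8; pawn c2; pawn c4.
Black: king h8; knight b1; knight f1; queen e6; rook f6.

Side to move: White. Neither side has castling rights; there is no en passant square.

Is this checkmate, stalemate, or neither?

White to move; white king on f8.
In check: yes, from the black rook on f6.
King squares — e7: attacked by Qe6; f7: attacked by Qe6; g7: attacked by Kh8; e8: attacked by Qe6; g8: attacked by Qe6.
Legal moves for White: none.
In check with no legal moves → checkmate.

checkmate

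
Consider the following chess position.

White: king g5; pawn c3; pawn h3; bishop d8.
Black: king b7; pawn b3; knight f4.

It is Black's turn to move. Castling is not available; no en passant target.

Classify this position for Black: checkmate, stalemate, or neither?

neither

Black to move; black king on b7.
In check: no.
Legal moves for Black: Kc8, Kb8, Ka8, Ka7, Kc6, Ka6, Ng6, Ne6+, Nh5, Nd5, Nxh3+, Nd3, Ng2, Ne2, b2.
Black has 15 legal moves and is not in check → neither.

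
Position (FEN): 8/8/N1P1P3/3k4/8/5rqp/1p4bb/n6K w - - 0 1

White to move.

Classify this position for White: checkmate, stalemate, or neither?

White to move; white king on h1.
In check: yes, from the black bishop on g2.
King squares — g1: attacked by Bh2; g2: attacked by Qg3; h2: attacked by Qg3.
Legal moves for White: none.
In check with no legal moves → checkmate.

checkmate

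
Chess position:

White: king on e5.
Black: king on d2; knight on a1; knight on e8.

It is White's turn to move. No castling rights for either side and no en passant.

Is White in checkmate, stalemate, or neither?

White to move; white king on e5.
In check: no.
Legal moves for White: Ke6, Kf5, Kd5, Kf4, Ke4, Kd4.
White has 6 legal moves and is not in check → neither.

neither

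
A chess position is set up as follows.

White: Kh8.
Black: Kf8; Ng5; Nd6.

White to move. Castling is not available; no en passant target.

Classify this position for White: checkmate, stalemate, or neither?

White to move; white king on h8.
In check: no.
King squares — g7: attacked by Kf8; h7: attacked by Ng5; g8: attacked by Kf8.
Legal moves for White: none.
Not in check and no legal moves → stalemate.

stalemate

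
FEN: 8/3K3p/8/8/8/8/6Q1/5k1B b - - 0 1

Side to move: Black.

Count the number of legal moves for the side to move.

1

Black to move; king on f1.
In check: yes, from the white queen on g2.
Legal moves: Ke1.
Count: 1.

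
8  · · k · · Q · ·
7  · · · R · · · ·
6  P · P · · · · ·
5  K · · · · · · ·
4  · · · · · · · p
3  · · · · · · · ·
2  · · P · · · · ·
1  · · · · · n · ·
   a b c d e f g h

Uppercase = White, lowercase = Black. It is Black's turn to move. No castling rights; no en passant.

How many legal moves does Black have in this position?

Black to move; king on c8.
In check: yes, from the white queen on f8.
Legal moves: none.
Count: 0.

0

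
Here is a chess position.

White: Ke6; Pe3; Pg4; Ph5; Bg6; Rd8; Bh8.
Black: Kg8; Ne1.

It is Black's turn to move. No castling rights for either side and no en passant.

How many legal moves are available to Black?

0

Black to move; king on g8.
In check: yes, from the white rook on d8.
Legal moves: none.
Count: 0.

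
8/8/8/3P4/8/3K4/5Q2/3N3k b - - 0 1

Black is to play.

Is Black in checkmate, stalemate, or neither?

Black to move; black king on h1.
In check: no.
King squares — g1: attacked by Qf2; g2: attacked by Qf2; h2: attacked by Qf2.
Legal moves for Black: none.
Not in check and no legal moves → stalemate.

stalemate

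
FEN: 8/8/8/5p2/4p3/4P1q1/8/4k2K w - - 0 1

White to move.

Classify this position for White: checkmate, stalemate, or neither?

stalemate

White to move; white king on h1.
In check: no.
King squares — g1: attacked by Qg3; g2: attacked by Qg3; h2: attacked by Qg3.
Legal moves for White: none.
Not in check and no legal moves → stalemate.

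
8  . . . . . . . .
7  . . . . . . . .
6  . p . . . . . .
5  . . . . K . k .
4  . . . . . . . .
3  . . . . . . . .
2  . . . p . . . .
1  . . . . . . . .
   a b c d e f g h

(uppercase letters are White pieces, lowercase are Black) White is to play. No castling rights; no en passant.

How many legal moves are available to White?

White to move; king on e5.
In check: no.
Legal moves: Ke6, Kd6, Kd5, Ke4, Kd4.
Count: 5.

5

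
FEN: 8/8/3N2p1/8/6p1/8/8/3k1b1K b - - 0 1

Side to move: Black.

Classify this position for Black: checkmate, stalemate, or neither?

Black to move; black king on d1.
In check: no.
Legal moves for Black: Ba6, Bb5, Bc4, Bh3, Bd3, Bg2+, Be2, Ke2, Kd2, Kc2, Ke1, Kc1, g5, g3.
Black has 14 legal moves and is not in check → neither.

neither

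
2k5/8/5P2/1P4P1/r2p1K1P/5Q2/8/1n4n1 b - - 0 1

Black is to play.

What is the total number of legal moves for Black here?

Black to move; king on c8.
In check: no.
Legal moves: Kd8, Kb8, Kd7, Kc7, Ra8, Ra7, Ra6, Ra5, Rc4, Rb4, Ra3, Ra2, Ra1, Nh3+, Nxf3, Ne2+, Nc3, Na3, Nd2, d3+.
Count: 20.

20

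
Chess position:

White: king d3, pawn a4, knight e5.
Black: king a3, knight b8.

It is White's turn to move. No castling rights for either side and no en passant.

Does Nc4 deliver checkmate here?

After Nc4: black king on a3; in check: yes, from the white knight on c4.
Black has 4 legal replies: Kb4, Kxa4, Kb3, Ka2.
In check but a legal move exists → not checkmate.

no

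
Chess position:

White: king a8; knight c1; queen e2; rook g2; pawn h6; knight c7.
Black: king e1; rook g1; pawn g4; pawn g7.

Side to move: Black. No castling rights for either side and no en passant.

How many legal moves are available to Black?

Black to move; king on e1.
In check: yes, from the white queen on e2.
Legal moves: none.
Count: 0.

0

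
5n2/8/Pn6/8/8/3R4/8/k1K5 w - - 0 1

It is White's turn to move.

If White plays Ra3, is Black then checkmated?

yes

After Ra3: black king on a1; in check: yes, from the white rook on a3.
King squares — b1: attacked by Kc1; a2: attacked by Ra3; b2: attacked by Kc1.
Black has no legal moves → checkmate.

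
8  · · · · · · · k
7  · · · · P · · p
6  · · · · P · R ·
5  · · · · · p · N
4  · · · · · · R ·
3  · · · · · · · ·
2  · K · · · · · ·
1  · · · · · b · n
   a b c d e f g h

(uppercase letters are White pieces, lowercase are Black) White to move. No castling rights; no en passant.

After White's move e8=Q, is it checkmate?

yes

After e8=Q: black king on h8; in check: yes, from the white queen on e8.
King squares — g7: attacked by Nh5; h7: own pawn; g8: attacked by Rg6.
Black has no legal moves → checkmate.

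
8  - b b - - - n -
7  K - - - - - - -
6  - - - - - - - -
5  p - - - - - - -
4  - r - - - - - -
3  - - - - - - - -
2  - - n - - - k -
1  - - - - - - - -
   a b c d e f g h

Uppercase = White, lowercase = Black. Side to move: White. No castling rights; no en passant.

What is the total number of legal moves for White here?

1

White to move; king on a7.
In check: yes, from the black bishop on b8.
Legal moves: Ka8.
Count: 1.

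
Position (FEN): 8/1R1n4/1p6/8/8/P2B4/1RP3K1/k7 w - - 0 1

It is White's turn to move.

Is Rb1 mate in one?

After Rb1: black king on a1; in check: yes, from the white rook on b1.
Black has 2 legal replies: Ka2, Kxb1.
In check but a legal move exists → not checkmate.

no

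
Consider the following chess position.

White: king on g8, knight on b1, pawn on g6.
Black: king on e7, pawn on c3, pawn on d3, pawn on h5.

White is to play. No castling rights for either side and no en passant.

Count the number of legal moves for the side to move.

7

White to move; king on g8.
In check: no.
Legal moves: Kh8, Kh7, Kg7, Nxc3, Na3, Nd2, g7.
Count: 7.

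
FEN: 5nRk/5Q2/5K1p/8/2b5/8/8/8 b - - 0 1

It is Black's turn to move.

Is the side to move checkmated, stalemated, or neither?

Black to move; black king on h8.
In check: yes, from the white rook on g8.
King squares — g7: attacked by Kf6; h7: attacked by Qf7; g8: attacked by Qf7.
Legal moves for Black: none.
In check with no legal moves → checkmate.

checkmate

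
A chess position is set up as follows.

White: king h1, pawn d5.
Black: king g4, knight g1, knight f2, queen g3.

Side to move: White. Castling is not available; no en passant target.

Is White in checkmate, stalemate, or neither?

White to move; white king on h1.
In check: yes, from the black knight on f2.
King squares — g1: attacked by Qg3; g2: attacked by Qg3; h2: attacked by Qg3.
Legal moves for White: none.
In check with no legal moves → checkmate.

checkmate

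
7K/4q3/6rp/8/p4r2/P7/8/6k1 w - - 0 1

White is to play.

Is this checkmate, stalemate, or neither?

White to move; white king on h8.
In check: no.
King squares — g7: attacked by Rg6; h7: attacked by Qe7; g8: attacked by Rg6.
Legal moves for White: none.
Not in check and no legal moves → stalemate.

stalemate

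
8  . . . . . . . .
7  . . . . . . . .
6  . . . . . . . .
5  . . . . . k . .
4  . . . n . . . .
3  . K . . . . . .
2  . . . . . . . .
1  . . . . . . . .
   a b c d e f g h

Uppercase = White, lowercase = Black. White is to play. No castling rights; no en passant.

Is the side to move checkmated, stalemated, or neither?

neither

White to move; white king on b3.
In check: yes, from the black knight on d4.
Legal moves for White: Kc4, Kb4, Ka4, Kc3, Ka3, Kb2, Ka2.
White is in check but has 7 legal moves → neither.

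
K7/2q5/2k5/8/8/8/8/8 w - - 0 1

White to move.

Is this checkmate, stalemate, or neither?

White to move; white king on a8.
In check: no.
King squares — a7: attacked by Qc7; b7: attacked by Kc6; b8: attacked by Qc7.
Legal moves for White: none.
Not in check and no legal moves → stalemate.

stalemate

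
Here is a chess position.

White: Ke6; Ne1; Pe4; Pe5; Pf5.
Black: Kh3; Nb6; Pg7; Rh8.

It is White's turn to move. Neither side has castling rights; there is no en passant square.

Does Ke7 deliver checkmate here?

no

After Ke7: black king on h3; in check: no.
Black is not in check, so this cannot be checkmate.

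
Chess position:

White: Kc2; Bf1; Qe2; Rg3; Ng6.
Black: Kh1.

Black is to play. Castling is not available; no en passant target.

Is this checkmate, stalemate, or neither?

stalemate

Black to move; black king on h1.
In check: no.
King squares — g1: attacked by Rg3; g2: attacked by Bf1; h2: attacked by Qe2.
Legal moves for Black: none.
Not in check and no legal moves → stalemate.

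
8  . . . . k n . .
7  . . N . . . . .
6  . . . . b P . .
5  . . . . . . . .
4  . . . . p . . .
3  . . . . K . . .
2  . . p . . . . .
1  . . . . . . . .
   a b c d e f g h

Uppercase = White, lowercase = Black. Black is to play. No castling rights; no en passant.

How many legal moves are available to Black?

Black to move; king on e8.
In check: yes, from the white knight on c7.
Legal moves: Kd8, Kf7, Kd7.
Count: 3.

3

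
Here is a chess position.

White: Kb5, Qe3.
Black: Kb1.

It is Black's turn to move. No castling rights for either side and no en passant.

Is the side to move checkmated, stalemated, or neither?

Black to move; black king on b1.
In check: no.
Legal moves for Black: Kc2, Kb2, Ka2, Ka1.
Black has 4 legal moves and is not in check → neither.

neither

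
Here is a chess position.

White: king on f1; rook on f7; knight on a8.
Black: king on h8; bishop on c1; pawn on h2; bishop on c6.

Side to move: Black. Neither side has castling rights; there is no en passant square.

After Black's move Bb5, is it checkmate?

no

After Bb5: white king on f1; in check: yes, from the black bishop on b5.
White has 3 legal replies: Kg2, Kf2, Ke1.
In check but a legal move exists → not checkmate.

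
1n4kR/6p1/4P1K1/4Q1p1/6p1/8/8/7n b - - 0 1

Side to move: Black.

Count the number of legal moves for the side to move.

1

Black to move; king on g8.
In check: yes, from the white rook on h8.
Legal moves: Kxh8.
Count: 1.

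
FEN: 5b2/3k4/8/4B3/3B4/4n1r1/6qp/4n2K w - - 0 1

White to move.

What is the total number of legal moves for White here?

White to move; king on h1.
In check: yes, from the black queen on g2.
Legal moves: none.
Count: 0.

0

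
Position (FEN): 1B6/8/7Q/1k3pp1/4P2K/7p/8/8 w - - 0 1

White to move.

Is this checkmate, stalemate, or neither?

White to move; white king on h4.
In check: yes, from the black pawn on g5.
Legal moves for White: Kh5, Kxg5, Kxh3, Kg3, Qxg5.
White is in check but has 5 legal moves → neither.

neither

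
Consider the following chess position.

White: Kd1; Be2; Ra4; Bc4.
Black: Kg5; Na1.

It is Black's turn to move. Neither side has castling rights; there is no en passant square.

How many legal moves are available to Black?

8

Black to move; king on g5.
In check: no.
Legal moves: Kh6, Kg6, Kf6, Kf5, Kh4, Kf4, Nb3, Nc2.
Count: 8.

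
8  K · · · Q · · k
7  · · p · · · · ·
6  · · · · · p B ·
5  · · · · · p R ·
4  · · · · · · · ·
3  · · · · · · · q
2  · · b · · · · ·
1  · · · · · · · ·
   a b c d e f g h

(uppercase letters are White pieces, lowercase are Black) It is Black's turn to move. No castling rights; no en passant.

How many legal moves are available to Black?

1

Black to move; king on h8.
In check: yes, from the white queen on e8.
Legal moves: Kg7.
Count: 1.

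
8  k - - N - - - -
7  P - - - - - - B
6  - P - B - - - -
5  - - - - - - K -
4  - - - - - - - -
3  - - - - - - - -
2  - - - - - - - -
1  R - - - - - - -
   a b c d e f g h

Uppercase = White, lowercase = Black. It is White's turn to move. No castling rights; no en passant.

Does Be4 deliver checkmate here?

yes

After Be4: black king on a8; in check: yes, from the white bishop on e4.
King squares — a7: attacked by Ra1; b7: attacked by Be4; b8: attacked by Bd6.
Black has no legal moves → checkmate.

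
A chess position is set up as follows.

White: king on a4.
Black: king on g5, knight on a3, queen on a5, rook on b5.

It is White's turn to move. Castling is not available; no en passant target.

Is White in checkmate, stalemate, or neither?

checkmate

White to move; white king on a4.
In check: yes, from the black queen on a5.
King squares — a3: attacked by Qa5; b3: attacked by Rb5; b4: attacked by Qa5; a5: attacked by Rb5; b5: attacked by Na3.
Legal moves for White: none.
In check with no legal moves → checkmate.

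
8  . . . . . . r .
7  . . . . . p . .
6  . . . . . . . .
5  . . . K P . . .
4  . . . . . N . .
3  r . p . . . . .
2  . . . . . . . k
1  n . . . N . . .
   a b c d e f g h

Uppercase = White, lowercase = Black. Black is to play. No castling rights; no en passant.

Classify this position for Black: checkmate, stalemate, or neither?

neither

Black to move; black king on h2.
In check: no.
Legal moves for Black include: Rh8, Rf8, Re8, Rd8+, Rc8, Rb8, Rga8, Rg7, Rg6, Rg5, Rg4, Rg3, Rg2, Rg1, Raa8, Ra7, Ra6, Ra5+, ... (list truncated; more exist).
Black has legal moves and is not in check → neither.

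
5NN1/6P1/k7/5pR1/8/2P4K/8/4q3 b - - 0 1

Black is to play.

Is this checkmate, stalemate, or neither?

neither

Black to move; black king on a6.
In check: no.
Legal moves for Black include: Kb7, Ka7, Kb6, Kb5, Ka5, Qe8, Qe7, Qe6, Qe5, Qh4+, Qe4, Qg3+, Qe3+, Qxc3+, Qf2, Qe2, Qd2, Qh1+, ... (list truncated; more exist).
Black has legal moves and is not in check → neither.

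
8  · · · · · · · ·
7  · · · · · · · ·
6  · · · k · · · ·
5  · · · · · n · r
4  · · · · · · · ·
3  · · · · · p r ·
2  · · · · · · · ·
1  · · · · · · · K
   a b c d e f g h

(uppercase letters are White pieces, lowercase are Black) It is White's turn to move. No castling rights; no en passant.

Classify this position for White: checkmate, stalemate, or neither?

White to move; white king on h1.
In check: yes, from the black rook on h5.
King squares — g1: attacked by Rg3; g2: attacked by Pf3; h2: attacked by Rh5.
Legal moves for White: none.
In check with no legal moves → checkmate.

checkmate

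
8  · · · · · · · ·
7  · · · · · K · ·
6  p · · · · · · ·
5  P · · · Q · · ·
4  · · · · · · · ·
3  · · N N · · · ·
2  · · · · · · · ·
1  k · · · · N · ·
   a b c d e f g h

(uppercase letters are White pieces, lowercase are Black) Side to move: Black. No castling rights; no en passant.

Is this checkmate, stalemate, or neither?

Black to move; black king on a1.
In check: no.
King squares — b1: attacked by Nc3; a2: attacked by Nc3; b2: attacked by Nd3.
Legal moves for Black: none.
Not in check and no legal moves → stalemate.

stalemate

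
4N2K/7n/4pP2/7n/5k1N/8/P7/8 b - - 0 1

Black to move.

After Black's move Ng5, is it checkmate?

no

After Ng5: white king on h8; in check: no.
White is not in check, so this cannot be checkmate.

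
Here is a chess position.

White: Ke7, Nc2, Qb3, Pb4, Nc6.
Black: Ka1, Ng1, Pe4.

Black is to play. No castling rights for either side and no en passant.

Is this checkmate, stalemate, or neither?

Black to move; black king on a1.
In check: yes, from the white knight on c2.
King squares — b1: attacked by Qb3; a2: attacked by Qb3; b2: attacked by Qb3.
Legal moves for Black: none.
In check with no legal moves → checkmate.

checkmate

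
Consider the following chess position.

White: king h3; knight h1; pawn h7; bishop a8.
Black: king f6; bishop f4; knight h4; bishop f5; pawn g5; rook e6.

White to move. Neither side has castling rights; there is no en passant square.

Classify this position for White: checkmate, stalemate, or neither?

checkmate

White to move; white king on h3.
In check: yes, from the black bishop on f5.
King squares — g2: attacked by Nh4; h2: attacked by Bf4; g3: attacked by Bf4; g4: attacked by Bf5; h4: attacked by Pg5.
Legal moves for White: none.
In check with no legal moves → checkmate.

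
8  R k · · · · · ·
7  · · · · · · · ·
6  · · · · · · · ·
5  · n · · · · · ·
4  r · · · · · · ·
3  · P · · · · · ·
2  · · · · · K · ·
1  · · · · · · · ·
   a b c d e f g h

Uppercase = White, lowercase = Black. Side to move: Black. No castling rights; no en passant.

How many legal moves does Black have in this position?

Black to move; king on b8.
In check: yes, from the white rook on a8.
Legal moves: Kxa8, Kc7, Kb7, Rxa8.
Count: 4.

4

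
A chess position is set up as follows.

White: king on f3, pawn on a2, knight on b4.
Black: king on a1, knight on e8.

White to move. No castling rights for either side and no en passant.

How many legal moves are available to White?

White to move; king on f3.
In check: no.
Legal moves: Nc6, Na6, Nd5, Nd3, Nc2+, Kg4, Kf4, Ke4, Kg3, Ke3, Kg2, Kf2, Ke2, a3, a4.
Count: 15.

15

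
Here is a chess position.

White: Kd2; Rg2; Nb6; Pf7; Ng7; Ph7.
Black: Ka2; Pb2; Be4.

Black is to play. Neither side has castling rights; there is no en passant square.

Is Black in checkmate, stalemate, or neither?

neither

Black to move; black king on a2.
In check: no.
Legal moves for Black include: Ba8, Bxh7, Bb7, Bg6, Bc6, Bf5, Bd5, Bf3, Bd3, Bxg2, Bc2, Bb1, Kb3, Ka3, Kb1, Ka1, b1=Q, b1=R, ... (list truncated; more exist).
Black has legal moves and is not in check → neither.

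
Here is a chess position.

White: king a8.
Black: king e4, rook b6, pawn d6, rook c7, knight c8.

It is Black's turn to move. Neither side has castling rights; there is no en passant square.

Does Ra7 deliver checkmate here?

yes

After Ra7: white king on a8; in check: yes, from the black rook on a7.
King squares — a7: attacked by Nc8; b7: attacked by Rb6; b8: attacked by Rb6.
White has no legal moves → checkmate.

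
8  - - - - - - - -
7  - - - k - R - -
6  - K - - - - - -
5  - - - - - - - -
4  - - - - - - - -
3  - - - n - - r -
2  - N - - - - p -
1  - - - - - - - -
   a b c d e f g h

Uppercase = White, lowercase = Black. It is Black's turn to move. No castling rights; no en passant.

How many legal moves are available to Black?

5

Black to move; king on d7.
In check: yes, from the white rook on f7.
Legal moves: Ke8, Kd8, Kc8, Ke6, Kd6.
Count: 5.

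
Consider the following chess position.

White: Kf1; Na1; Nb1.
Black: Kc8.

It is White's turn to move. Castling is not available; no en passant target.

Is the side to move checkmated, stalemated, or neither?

White to move; white king on f1.
In check: no.
Legal moves for White: Kg2, Kf2, Ke2, Kg1, Ke1, Nc3, Na3, Nd2, Nb3, Nc2.
White has 10 legal moves and is not in check → neither.

neither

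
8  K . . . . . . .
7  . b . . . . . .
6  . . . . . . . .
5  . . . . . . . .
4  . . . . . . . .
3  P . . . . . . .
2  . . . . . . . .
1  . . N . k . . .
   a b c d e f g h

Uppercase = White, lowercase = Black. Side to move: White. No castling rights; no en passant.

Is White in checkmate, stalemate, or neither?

White to move; white king on a8.
In check: yes, from the black bishop on b7.
King squares — a7: available; b7: available; b8: available.
Legal moves for White: Kb8, Kxb7, Ka7.
White is in check but has 3 legal moves → neither.

neither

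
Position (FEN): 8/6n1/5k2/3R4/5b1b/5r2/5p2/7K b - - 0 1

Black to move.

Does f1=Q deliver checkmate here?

yes

After f1=Q: white king on h1; in check: yes, from the black queen on f1.
King squares — g1: attacked by Qf1; g2: attacked by Qf1; h2: attacked by Bf4.
White has no legal moves → checkmate.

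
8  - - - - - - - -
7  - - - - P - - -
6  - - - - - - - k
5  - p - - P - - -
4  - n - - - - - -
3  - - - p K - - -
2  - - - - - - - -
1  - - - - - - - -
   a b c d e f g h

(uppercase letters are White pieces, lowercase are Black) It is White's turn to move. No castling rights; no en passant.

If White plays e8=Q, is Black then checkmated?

no

After e8=Q: black king on h6; in check: no.
Black is not in check, so this cannot be checkmate.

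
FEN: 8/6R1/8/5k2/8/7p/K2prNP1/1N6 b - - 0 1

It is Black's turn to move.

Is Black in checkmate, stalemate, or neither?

neither

Black to move; black king on f5.
In check: no.
Legal moves for Black: Kf6, Ke6, Ke5, Kf4, Re8, Re7, Re6, Re5, Re4, Re3, Rxf2, Re1, hxg2, h2, d1=Q+, d1=R+, d1=B+, d1=N+.
Black has 18 legal moves and is not in check → neither.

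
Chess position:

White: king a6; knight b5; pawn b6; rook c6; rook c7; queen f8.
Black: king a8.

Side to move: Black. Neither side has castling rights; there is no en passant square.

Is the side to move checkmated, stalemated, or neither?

checkmate

Black to move; black king on a8.
In check: yes, from the white queen on f8.
King squares — a7: attacked by Nb5; b7: attacked by Ka6; b8: attacked by Qf8.
Legal moves for Black: none.
In check with no legal moves → checkmate.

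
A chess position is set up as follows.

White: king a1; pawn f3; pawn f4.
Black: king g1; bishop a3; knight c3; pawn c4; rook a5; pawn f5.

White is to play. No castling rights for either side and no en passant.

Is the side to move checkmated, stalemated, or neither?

stalemate

White to move; white king on a1.
In check: no.
King squares — b1: attacked by Nc3; a2: attacked by Nc3; b2: attacked by Ba3.
Legal moves for White: none.
Not in check and no legal moves → stalemate.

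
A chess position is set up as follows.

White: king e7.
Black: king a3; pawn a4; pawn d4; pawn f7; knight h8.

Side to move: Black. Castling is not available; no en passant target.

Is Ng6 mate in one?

no

After Ng6: white king on e7; in check: yes, from the black knight on g6.
White has 6 legal replies: Ke8, Kd8, Kxf7, Kd7, Kf6, Kd6.
In check but a legal move exists → not checkmate.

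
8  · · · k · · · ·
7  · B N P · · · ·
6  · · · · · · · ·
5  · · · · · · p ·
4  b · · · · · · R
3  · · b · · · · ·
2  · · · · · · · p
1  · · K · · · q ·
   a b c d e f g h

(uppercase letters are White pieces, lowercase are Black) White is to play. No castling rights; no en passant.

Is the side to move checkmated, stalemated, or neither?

White to move; white king on c1.
In check: yes, from the black queen on g1.
King squares — b1: attacked by Qg1; d1: attacked by Qg1; b2: attacked by Bc3; c2: attacked by Ba4; d2: attacked by Bc3.
Legal moves for White: none.
In check with no legal moves → checkmate.

checkmate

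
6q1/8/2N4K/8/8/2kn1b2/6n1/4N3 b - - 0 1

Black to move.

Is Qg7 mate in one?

After Qg7: white king on h6; in check: yes, from the black queen on g7.
White has 1 legal reply: Kxg7.
In check but a legal move exists → not checkmate.

no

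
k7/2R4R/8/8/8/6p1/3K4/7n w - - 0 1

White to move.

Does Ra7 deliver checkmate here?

After Ra7: black king on a8; in check: yes, from the white rook on a7.
Black has 1 legal reply: Kb8.
In check but a legal move exists → not checkmate.

no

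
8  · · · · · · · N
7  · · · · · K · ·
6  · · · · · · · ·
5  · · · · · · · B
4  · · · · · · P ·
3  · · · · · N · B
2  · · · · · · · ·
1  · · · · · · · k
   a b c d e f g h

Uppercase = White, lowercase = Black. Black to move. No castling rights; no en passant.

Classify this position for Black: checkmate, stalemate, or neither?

stalemate

Black to move; black king on h1.
In check: no.
King squares — g1: attacked by Nf3; g2: attacked by Bh3; h2: attacked by Nf3.
Legal moves for Black: none.
Not in check and no legal moves → stalemate.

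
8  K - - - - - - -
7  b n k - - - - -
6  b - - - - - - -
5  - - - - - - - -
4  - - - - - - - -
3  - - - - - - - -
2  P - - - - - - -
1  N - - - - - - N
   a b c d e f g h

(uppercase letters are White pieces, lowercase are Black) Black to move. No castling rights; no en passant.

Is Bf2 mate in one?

After Bf2: white king on a8; in check: no.
White is not in check, so this cannot be checkmate.

no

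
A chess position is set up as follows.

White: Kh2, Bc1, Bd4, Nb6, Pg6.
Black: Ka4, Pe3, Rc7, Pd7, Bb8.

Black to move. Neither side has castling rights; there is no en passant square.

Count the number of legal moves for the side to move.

4

Black to move; king on a4.
In check: yes, from the white knight on b6.
Legal moves: Kb5, Ka5, Kb4, Kb3.
Count: 4.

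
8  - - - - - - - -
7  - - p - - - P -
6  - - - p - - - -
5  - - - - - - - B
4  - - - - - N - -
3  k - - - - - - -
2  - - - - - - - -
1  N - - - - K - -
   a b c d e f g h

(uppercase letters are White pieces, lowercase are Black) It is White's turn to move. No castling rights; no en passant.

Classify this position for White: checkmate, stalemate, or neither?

neither

White to move; white king on f1.
In check: no.
Legal moves for White include: Be8, Bf7, Bg6, Bg4, Bf3, Be2, Bd1, Ng6, Ne6, Nd5, Nh3, Nd3, Ng2, Ne2, Kg2, Kf2, Ke2, Kg1, ... (list truncated; more exist).
White has legal moves and is not in check → neither.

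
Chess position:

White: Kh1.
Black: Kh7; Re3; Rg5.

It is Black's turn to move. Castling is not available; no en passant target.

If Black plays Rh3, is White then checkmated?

After Rh3: white king on h1; in check: yes, from the black rook on h3.
King squares — g1: attacked by Rg5; g2: attacked by Rg5; h2: attacked by Rh3.
White has no legal moves → checkmate.

yes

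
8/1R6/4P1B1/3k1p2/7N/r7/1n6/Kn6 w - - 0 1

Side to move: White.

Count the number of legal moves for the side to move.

White to move; king on a1.
In check: yes, from the black rook on a3.
Legal moves: Kxb2, Kxb1.
Count: 2.

2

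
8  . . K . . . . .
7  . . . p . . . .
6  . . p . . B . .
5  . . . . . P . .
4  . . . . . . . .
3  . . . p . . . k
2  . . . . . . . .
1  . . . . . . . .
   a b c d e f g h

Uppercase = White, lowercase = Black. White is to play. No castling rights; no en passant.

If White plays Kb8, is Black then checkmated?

no

After Kb8: black king on h3; in check: no.
Black is not in check, so this cannot be checkmate.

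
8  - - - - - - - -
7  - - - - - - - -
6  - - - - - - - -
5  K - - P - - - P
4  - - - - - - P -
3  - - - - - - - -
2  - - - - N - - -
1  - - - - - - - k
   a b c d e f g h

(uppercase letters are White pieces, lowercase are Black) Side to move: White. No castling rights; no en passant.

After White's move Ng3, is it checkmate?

no

After Ng3: black king on h1; in check: yes, from the white knight on g3.
Black has 3 legal replies: Kh2, Kg2, Kg1.
In check but a legal move exists → not checkmate.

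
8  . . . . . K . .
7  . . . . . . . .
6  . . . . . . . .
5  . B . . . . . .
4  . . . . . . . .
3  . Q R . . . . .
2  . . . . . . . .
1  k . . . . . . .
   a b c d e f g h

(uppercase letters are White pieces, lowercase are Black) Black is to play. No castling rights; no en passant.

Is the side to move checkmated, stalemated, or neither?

Black to move; black king on a1.
In check: no.
King squares — b1: attacked by Qb3; a2: attacked by Qb3; b2: attacked by Qb3.
Legal moves for Black: none.
Not in check and no legal moves → stalemate.

stalemate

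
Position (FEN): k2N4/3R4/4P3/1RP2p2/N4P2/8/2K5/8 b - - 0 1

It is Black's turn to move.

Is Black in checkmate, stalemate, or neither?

stalemate

Black to move; black king on a8.
In check: no.
King squares — a7: attacked by Rd7; b7: attacked by Rb5; b8: attacked by Rb5.
Legal moves for Black: none.
Not in check and no legal moves → stalemate.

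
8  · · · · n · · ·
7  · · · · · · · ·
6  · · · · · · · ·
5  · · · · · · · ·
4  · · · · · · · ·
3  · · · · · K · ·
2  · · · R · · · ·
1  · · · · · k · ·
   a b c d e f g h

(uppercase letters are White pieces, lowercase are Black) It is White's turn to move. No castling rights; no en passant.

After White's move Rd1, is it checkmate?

yes

After Rd1: black king on f1; in check: yes, from the white rook on d1.
King squares — e1: attacked by Rd1; g1: attacked by Rd1; e2: attacked by Kf3; f2: attacked by Kf3; g2: attacked by Kf3.
Black has no legal moves → checkmate.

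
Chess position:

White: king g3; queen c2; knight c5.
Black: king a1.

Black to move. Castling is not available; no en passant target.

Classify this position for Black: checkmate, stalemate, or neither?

stalemate

Black to move; black king on a1.
In check: no.
King squares — b1: attacked by Qc2; a2: attacked by Qc2; b2: attacked by Qc2.
Legal moves for Black: none.
Not in check and no legal moves → stalemate.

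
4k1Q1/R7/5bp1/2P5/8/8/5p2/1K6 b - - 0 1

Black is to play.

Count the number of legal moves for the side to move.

0

Black to move; king on e8.
In check: yes, from the white queen on g8.
Legal moves: none.
Count: 0.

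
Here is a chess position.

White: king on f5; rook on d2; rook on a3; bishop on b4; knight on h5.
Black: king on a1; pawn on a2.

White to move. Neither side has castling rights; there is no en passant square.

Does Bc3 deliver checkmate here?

no

After Bc3: black king on a1; in check: yes, from the white bishop on c3.
Black has 1 legal reply: Kb1.
In check but a legal move exists → not checkmate.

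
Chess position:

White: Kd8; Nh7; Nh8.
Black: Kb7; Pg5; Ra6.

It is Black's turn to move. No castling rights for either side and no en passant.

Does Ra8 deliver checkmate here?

After Ra8: white king on d8; in check: yes, from the black rook on a8.
White has 2 legal replies: Ke7, Kd7.
In check but a legal move exists → not checkmate.

no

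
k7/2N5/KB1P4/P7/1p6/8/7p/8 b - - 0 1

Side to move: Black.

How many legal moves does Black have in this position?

1

Black to move; king on a8.
In check: yes, from the white knight on c7.
Legal moves: Kb8.
Count: 1.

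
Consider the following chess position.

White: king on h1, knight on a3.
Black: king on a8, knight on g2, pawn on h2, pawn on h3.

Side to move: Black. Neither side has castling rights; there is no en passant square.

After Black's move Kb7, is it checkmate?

no

After Kb7: white king on h1; in check: no.
White is not in check, so this cannot be checkmate.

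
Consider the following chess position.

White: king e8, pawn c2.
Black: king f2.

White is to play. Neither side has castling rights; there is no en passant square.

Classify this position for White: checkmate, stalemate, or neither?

White to move; white king on e8.
In check: no.
Legal moves for White: Kf8, Kd8, Kf7, Ke7, Kd7, c3, c4.
White has 7 legal moves and is not in check → neither.

neither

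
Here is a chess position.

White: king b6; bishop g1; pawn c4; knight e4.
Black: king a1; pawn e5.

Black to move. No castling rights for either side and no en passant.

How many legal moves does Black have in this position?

3

Black to move; king on a1.
In check: no.
Legal moves: Kb2, Ka2, Kb1.
Count: 3.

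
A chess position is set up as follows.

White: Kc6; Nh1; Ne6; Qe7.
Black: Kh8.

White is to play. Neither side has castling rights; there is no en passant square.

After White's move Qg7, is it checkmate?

After Qg7: black king on h8; in check: yes, from the white queen on g7.
King squares — g7: attacked by Ne6; h7: attacked by Qg7; g8: attacked by Qg7.
Black has no legal moves → checkmate.

yes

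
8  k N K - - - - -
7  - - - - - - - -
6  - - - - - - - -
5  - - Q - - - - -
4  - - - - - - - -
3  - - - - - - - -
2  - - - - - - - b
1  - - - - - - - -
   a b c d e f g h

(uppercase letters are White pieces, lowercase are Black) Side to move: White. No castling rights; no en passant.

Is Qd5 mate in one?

After Qd5: black king on a8; in check: yes, from the white queen on d5.
Black has 1 legal reply: Ka7.
In check but a legal move exists → not checkmate.

no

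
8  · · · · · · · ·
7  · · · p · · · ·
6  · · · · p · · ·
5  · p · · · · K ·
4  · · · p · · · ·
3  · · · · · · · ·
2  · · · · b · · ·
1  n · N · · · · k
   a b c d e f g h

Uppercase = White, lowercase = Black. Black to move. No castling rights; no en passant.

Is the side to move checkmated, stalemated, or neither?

Black to move; black king on h1.
In check: no.
Legal moves for Black: Bh5, Bg4, Bc4, Bf3, Bd3, Bf1, Bd1, Kh2, Kg2, Kg1, Nb3, Nc2, d6, e5, b4, d3, d5.
Black has 17 legal moves and is not in check → neither.

neither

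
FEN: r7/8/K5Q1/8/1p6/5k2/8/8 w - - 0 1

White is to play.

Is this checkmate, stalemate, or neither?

neither

White to move; white king on a6.
In check: yes, from the black rook on a8.
King squares — a5: attacked by Ra8; b5: available; b6: available; a7: attacked by Ra8; b7: available.
Legal moves for White: Kb7, Kb6, Kb5.
White is in check but has 3 legal moves → neither.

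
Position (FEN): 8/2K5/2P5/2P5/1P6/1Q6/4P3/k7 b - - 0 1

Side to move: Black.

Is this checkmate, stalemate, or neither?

Black to move; black king on a1.
In check: no.
King squares — b1: attacked by Qb3; a2: attacked by Qb3; b2: attacked by Qb3.
Legal moves for Black: none.
Not in check and no legal moves → stalemate.

stalemate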